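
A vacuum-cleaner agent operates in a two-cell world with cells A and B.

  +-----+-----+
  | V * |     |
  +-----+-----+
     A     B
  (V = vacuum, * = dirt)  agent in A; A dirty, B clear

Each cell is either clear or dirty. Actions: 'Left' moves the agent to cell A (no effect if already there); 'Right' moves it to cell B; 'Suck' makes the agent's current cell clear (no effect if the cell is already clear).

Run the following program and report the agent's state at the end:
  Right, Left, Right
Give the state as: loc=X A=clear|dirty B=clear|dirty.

step 1/3 (Right): loc=B A=dirty B=clear
step 2/3 (Left): loc=A A=dirty B=clear
step 3/3 (Right): loc=B A=dirty B=clear

loc=B A=dirty B=clear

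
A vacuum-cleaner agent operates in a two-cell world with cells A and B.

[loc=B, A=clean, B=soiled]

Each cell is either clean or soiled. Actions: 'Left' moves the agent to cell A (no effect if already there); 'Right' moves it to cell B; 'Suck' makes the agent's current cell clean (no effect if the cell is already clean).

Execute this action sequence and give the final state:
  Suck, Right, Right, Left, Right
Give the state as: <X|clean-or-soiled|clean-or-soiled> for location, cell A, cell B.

1) do Suck; now <B|clean|clean>
2) do Right; now <B|clean|clean>
3) do Right; now <B|clean|clean>
4) do Left; now <A|clean|clean>
5) do Right; now <B|clean|clean>

<B|clean|clean>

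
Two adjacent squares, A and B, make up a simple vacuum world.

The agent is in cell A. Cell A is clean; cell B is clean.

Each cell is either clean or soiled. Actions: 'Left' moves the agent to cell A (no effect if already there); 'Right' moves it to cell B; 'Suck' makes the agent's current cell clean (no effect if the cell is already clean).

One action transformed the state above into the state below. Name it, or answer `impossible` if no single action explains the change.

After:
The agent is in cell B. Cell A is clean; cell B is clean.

Right

try  Left: in A — A clean, B clean
try Right: in B — A clean, B clean  ← match
try  Suck: in A — A clean, B clean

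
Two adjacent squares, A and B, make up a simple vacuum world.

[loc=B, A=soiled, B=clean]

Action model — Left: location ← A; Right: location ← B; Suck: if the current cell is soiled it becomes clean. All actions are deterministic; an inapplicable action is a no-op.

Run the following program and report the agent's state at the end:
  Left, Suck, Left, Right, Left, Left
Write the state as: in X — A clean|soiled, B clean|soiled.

in A — A clean, B clean

t=1 Left ⇒ in A — A soiled, B clean
t=2 Suck ⇒ in A — A clean, B clean
t=3 Left ⇒ in A — A clean, B clean
t=4 Right ⇒ in B — A clean, B clean
t=5 Left ⇒ in A — A clean, B clean
t=6 Left ⇒ in A — A clean, B clean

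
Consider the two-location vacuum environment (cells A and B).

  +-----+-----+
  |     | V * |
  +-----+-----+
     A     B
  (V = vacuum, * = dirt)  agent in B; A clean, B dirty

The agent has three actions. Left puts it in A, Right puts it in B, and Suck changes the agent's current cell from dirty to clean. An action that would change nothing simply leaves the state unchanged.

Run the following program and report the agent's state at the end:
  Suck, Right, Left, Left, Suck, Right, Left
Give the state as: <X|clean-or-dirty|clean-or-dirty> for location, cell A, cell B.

<A|clean|clean>

[1] after Suck: <B|clean|clean>
[2] after Right: <B|clean|clean>
[3] after Left: <A|clean|clean>
[4] after Left: <A|clean|clean>
[5] after Suck: <A|clean|clean>
[6] after Right: <B|clean|clean>
[7] after Left: <A|clean|clean>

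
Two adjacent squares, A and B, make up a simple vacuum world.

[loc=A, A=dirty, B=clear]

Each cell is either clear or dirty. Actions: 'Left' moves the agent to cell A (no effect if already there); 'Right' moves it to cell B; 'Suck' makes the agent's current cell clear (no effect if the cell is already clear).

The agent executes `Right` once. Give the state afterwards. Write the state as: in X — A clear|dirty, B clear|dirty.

in B — A dirty, B clear

start: in A — A dirty, B clear
[1] after Right: in B — A dirty, B clear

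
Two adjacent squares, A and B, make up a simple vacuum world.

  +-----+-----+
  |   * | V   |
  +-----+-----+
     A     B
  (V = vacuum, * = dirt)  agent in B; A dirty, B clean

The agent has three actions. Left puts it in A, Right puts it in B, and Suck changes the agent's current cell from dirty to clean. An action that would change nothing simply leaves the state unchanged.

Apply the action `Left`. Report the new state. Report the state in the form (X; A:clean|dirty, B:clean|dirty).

(A; A:dirty, B:clean)

start: (B; A:dirty, B:clean)
step 1/1 (Left): (A; A:dirty, B:clean)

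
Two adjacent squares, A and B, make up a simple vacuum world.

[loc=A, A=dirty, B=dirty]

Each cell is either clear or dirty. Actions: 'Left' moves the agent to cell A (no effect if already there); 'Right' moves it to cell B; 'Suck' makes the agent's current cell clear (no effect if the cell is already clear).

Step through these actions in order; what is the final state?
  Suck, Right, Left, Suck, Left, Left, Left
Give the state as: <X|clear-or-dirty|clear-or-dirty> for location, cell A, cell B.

step 1/7 (Suck): <A|clear|dirty>
step 2/7 (Right): <B|clear|dirty>
step 3/7 (Left): <A|clear|dirty>
step 4/7 (Suck): <A|clear|dirty>
step 5/7 (Left): <A|clear|dirty>
step 6/7 (Left): <A|clear|dirty>
step 7/7 (Left): <A|clear|dirty>

<A|clear|dirty>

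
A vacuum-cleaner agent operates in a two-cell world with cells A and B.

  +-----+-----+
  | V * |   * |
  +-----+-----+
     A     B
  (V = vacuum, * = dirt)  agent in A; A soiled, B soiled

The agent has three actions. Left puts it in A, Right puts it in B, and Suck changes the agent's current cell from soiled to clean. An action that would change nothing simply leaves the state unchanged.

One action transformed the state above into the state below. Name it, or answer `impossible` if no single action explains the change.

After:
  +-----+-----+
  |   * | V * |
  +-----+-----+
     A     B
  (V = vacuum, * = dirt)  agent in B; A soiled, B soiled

try  Left: loc=A A=soiled B=soiled
try Right: loc=B A=soiled B=soiled  ← match
try  Suck: loc=A A=clean B=soiled

Right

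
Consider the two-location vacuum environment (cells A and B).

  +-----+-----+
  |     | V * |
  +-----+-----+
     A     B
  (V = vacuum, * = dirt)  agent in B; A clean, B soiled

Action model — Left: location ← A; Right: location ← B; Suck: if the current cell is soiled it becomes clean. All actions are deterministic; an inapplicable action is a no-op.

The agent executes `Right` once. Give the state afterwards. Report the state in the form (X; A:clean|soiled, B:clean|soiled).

(B; A:clean, B:soiled)

start: (B; A:clean, B:soiled)
Right (#1): (B; A:clean, B:soiled)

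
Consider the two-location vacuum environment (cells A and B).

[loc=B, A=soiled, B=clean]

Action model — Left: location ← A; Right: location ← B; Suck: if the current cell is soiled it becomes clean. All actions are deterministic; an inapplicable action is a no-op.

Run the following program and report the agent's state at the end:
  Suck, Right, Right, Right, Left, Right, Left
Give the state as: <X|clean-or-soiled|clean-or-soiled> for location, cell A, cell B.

<A|soiled|clean>

t=1 Suck ⇒ <B|soiled|clean>
t=2 Right ⇒ <B|soiled|clean>
t=3 Right ⇒ <B|soiled|clean>
t=4 Right ⇒ <B|soiled|clean>
t=5 Left ⇒ <A|soiled|clean>
t=6 Right ⇒ <B|soiled|clean>
t=7 Left ⇒ <A|soiled|clean>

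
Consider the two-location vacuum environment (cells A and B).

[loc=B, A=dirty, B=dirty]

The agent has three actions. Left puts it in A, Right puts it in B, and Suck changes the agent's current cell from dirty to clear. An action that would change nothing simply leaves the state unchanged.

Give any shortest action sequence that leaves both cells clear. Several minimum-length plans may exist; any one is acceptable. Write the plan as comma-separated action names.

Suck, Left, Suck

t=1 Suck ⇒ in B — A dirty, B clear
t=2 Left ⇒ in A — A dirty, B clear
t=3 Suck ⇒ in A — A clear, B clear
min 3: Suck B + move + Suck A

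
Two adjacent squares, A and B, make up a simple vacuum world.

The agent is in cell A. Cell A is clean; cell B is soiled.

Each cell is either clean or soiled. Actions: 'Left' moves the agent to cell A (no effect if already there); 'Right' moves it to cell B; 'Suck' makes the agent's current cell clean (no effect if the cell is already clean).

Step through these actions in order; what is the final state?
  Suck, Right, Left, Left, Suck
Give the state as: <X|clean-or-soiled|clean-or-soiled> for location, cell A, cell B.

[1] after Suck: <A|clean|soiled>
[2] after Right: <B|clean|soiled>
[3] after Left: <A|clean|soiled>
[4] after Left: <A|clean|soiled>
[5] after Suck: <A|clean|soiled>

<A|clean|soiled>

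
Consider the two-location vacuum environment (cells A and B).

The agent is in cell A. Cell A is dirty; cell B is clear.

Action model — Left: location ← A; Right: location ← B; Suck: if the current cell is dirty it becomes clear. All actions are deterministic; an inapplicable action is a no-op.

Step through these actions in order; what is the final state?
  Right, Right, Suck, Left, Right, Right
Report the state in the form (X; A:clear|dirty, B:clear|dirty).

(B; A:dirty, B:clear)

[1] after Right: (B; A:dirty, B:clear)
[2] after Right: (B; A:dirty, B:clear)
[3] after Suck: (B; A:dirty, B:clear)
[4] after Left: (A; A:dirty, B:clear)
[5] after Right: (B; A:dirty, B:clear)
[6] after Right: (B; A:dirty, B:clear)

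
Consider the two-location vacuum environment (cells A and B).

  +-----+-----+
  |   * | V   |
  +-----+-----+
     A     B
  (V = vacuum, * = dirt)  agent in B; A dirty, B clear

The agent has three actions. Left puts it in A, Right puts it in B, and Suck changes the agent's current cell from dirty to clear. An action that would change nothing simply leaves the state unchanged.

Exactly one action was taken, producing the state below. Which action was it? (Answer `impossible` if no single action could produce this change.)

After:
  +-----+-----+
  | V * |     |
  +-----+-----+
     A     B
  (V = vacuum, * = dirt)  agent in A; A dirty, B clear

try  Left: (A; A:dirty, B:clear)  ← match
try Right: (B; A:dirty, B:clear)
try  Suck: (B; A:dirty, B:clear)

Left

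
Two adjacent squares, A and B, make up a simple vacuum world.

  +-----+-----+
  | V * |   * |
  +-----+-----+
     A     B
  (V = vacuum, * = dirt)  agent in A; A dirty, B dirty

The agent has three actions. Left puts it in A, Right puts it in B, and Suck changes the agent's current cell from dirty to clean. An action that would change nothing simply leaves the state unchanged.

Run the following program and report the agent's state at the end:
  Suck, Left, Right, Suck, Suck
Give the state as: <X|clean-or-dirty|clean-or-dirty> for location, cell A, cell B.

1) do Suck; now <A|clean|dirty>
2) do Left; now <A|clean|dirty>
3) do Right; now <B|clean|dirty>
4) do Suck; now <B|clean|clean>
5) do Suck; now <B|clean|clean>

<B|clean|clean>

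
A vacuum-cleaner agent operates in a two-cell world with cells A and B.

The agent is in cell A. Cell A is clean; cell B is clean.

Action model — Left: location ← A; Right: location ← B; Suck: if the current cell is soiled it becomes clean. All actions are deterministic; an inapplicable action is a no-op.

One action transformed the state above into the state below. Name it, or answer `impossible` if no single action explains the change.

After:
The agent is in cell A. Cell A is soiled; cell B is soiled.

try  Left: loc=A A=clean B=clean
try Right: loc=B A=clean B=clean
try  Suck: loc=A A=clean B=clean
no single action produces the after-state

impossible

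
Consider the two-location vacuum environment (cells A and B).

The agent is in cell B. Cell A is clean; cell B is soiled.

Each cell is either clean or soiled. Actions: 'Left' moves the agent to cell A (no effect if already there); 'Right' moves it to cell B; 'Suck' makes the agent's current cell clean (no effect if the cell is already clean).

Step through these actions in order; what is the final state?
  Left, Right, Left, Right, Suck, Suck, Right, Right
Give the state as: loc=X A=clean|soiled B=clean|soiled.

loc=B A=clean B=clean

1) do Left; now loc=A A=clean B=soiled
2) do Right; now loc=B A=clean B=soiled
3) do Left; now loc=A A=clean B=soiled
4) do Right; now loc=B A=clean B=soiled
5) do Suck; now loc=B A=clean B=clean
6) do Suck; now loc=B A=clean B=clean
7) do Right; now loc=B A=clean B=clean
8) do Right; now loc=B A=clean B=clean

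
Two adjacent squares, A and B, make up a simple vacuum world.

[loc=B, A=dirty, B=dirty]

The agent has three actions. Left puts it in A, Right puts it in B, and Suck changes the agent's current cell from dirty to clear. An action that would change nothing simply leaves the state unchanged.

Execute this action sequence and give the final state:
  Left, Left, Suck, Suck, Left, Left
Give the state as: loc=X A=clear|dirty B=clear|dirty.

loc=A A=clear B=dirty

1. Left → loc=A A=dirty B=dirty
2. Left → loc=A A=dirty B=dirty
3. Suck → loc=A A=clear B=dirty
4. Suck → loc=A A=clear B=dirty
5. Left → loc=A A=clear B=dirty
6. Left → loc=A A=clear B=dirty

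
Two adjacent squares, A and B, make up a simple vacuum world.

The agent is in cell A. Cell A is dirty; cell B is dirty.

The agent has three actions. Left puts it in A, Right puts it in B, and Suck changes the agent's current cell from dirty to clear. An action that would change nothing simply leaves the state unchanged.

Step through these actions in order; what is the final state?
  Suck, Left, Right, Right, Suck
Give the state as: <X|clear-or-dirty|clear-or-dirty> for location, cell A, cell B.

<B|clear|clear>

1) do Suck; now <A|clear|dirty>
2) do Left; now <A|clear|dirty>
3) do Right; now <B|clear|dirty>
4) do Right; now <B|clear|dirty>
5) do Suck; now <B|clear|clear>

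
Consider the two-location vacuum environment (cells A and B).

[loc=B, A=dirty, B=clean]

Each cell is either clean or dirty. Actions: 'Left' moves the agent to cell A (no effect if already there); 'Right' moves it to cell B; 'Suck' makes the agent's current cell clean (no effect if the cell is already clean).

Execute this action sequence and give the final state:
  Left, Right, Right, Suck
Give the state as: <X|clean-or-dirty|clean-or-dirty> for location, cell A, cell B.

step 1/4 (Left): <A|dirty|clean>
step 2/4 (Right): <B|dirty|clean>
step 3/4 (Right): <B|dirty|clean>
step 4/4 (Suck): <B|dirty|clean>

<B|dirty|clean>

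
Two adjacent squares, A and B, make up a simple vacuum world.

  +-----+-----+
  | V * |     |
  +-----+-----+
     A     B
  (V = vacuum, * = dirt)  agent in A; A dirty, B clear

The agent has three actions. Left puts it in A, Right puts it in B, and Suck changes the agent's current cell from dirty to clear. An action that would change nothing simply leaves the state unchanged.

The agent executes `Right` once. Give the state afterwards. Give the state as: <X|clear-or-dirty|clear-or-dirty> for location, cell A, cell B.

start: <A|dirty|clear>
Right (#1): <B|dirty|clear>

<B|dirty|clear>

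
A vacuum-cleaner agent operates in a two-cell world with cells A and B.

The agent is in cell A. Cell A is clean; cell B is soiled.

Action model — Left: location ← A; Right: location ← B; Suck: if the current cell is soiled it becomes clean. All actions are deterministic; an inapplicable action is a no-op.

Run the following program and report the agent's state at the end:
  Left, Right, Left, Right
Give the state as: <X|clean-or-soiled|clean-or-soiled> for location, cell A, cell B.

<B|clean|soiled>

1. Left → <A|clean|soiled>
2. Right → <B|clean|soiled>
3. Left → <A|clean|soiled>
4. Right → <B|clean|soiled>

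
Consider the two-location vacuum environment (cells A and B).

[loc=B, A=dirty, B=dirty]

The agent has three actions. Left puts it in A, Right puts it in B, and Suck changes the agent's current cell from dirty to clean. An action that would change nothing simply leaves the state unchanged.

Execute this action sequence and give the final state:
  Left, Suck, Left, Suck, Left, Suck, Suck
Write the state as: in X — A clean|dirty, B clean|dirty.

in A — A clean, B dirty

step 1/7 (Left): in A — A dirty, B dirty
step 2/7 (Suck): in A — A clean, B dirty
step 3/7 (Left): in A — A clean, B dirty
step 4/7 (Suck): in A — A clean, B dirty
step 5/7 (Left): in A — A clean, B dirty
step 6/7 (Suck): in A — A clean, B dirty
step 7/7 (Suck): in A — A clean, B dirty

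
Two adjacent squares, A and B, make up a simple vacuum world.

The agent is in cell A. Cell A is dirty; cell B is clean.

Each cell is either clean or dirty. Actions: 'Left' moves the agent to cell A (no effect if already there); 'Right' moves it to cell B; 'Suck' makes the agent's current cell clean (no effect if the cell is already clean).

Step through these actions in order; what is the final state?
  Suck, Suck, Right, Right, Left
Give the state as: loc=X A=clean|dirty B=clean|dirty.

loc=A A=clean B=clean

1. Suck → loc=A A=clean B=clean
2. Suck → loc=A A=clean B=clean
3. Right → loc=B A=clean B=clean
4. Right → loc=B A=clean B=clean
5. Left → loc=A A=clean B=clean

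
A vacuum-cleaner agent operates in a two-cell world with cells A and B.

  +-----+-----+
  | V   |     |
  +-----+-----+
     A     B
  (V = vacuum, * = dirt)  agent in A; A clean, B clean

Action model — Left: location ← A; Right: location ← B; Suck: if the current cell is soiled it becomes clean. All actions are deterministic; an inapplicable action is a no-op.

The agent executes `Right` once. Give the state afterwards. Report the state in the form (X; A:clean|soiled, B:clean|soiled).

(B; A:clean, B:clean)

start: (A; A:clean, B:clean)
t=1 Right ⇒ (B; A:clean, B:clean)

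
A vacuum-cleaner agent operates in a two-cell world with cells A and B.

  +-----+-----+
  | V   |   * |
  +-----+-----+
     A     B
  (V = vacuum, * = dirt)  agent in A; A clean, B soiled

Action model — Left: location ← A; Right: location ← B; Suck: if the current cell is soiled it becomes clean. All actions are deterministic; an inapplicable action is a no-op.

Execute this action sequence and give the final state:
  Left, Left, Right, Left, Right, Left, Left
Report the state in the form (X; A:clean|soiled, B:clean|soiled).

Left (#1): (A; A:clean, B:soiled)
Left (#2): (A; A:clean, B:soiled)
Right (#3): (B; A:clean, B:soiled)
Left (#4): (A; A:clean, B:soiled)
Right (#5): (B; A:clean, B:soiled)
Left (#6): (A; A:clean, B:soiled)
Left (#7): (A; A:clean, B:soiled)

(A; A:clean, B:soiled)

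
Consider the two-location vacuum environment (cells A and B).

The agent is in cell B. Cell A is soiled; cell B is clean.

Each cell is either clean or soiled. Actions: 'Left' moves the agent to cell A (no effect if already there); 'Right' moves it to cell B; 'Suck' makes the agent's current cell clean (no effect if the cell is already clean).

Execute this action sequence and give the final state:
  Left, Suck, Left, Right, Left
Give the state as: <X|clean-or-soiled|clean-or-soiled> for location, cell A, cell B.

<A|clean|clean>

Left (#1): <A|soiled|clean>
Suck (#2): <A|clean|clean>
Left (#3): <A|clean|clean>
Right (#4): <B|clean|clean>
Left (#5): <A|clean|clean>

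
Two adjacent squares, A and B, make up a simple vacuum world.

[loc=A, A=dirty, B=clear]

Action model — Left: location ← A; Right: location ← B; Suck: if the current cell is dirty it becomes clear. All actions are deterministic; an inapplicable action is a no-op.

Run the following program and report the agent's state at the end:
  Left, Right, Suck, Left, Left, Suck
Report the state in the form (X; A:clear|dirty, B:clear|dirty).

1) do Left; now (A; A:dirty, B:clear)
2) do Right; now (B; A:dirty, B:clear)
3) do Suck; now (B; A:dirty, B:clear)
4) do Left; now (A; A:dirty, B:clear)
5) do Left; now (A; A:dirty, B:clear)
6) do Suck; now (A; A:clear, B:clear)

(A; A:clear, B:clear)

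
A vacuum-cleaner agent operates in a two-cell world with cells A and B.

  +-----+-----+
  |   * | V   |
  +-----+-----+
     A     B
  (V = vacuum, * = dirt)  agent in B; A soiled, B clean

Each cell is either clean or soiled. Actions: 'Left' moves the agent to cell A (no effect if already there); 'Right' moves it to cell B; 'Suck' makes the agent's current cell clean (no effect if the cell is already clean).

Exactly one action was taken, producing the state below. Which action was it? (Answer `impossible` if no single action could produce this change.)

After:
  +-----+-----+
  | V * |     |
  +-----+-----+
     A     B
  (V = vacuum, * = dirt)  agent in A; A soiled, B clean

Left

try  Left: loc=A A=soiled B=clean  ← match
try Right: loc=B A=soiled B=clean
try  Suck: loc=B A=soiled B=clean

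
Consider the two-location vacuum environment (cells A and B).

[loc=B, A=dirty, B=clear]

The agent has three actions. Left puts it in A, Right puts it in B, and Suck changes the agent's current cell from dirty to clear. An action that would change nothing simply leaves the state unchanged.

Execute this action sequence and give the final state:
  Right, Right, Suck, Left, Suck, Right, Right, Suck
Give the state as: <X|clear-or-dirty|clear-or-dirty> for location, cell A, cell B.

<B|clear|clear>

Right (#1): <B|dirty|clear>
Right (#2): <B|dirty|clear>
Suck (#3): <B|dirty|clear>
Left (#4): <A|dirty|clear>
Suck (#5): <A|clear|clear>
Right (#6): <B|clear|clear>
Right (#7): <B|clear|clear>
Suck (#8): <B|clear|clear>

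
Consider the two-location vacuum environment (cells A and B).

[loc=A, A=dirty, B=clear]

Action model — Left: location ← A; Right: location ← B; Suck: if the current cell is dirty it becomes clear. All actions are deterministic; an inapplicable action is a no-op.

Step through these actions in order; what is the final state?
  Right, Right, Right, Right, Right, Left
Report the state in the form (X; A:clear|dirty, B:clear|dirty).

(A; A:dirty, B:clear)

1. Right → (B; A:dirty, B:clear)
2. Right → (B; A:dirty, B:clear)
3. Right → (B; A:dirty, B:clear)
4. Right → (B; A:dirty, B:clear)
5. Right → (B; A:dirty, B:clear)
6. Left → (A; A:dirty, B:clear)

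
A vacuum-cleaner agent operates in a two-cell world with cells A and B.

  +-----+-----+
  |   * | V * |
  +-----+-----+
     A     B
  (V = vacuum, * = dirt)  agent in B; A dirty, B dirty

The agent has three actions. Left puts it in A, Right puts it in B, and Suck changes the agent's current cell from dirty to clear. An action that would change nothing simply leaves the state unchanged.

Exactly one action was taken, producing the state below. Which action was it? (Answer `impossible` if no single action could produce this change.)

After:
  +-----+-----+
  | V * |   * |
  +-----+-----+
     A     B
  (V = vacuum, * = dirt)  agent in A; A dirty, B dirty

try  Left: loc=A A=dirty B=dirty  ← match
try Right: loc=B A=dirty B=dirty
try  Suck: loc=B A=dirty B=clear

Left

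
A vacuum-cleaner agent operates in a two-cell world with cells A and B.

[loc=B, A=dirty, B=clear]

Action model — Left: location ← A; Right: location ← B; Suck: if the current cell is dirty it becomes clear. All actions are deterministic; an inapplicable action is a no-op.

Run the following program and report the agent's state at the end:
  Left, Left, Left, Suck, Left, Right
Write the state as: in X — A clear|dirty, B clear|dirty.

Left (#1): in A — A dirty, B clear
Left (#2): in A — A dirty, B clear
Left (#3): in A — A dirty, B clear
Suck (#4): in A — A clear, B clear
Left (#5): in A — A clear, B clear
Right (#6): in B — A clear, B clear

in B — A clear, B clear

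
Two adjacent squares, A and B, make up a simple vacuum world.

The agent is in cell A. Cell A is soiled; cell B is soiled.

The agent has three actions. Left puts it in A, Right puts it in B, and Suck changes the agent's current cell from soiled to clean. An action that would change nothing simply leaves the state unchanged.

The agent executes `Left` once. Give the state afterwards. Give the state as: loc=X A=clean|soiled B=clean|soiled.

start: loc=A A=soiled B=soiled
Left (#1): loc=A A=soiled B=soiled

loc=A A=soiled B=soiled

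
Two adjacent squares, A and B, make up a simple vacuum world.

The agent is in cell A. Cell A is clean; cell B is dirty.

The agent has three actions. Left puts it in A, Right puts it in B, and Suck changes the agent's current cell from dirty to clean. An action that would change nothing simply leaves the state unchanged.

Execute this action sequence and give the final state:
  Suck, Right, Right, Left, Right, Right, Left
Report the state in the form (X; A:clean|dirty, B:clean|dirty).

(A; A:clean, B:dirty)

step 1/7 (Suck): (A; A:clean, B:dirty)
step 2/7 (Right): (B; A:clean, B:dirty)
step 3/7 (Right): (B; A:clean, B:dirty)
step 4/7 (Left): (A; A:clean, B:dirty)
step 5/7 (Right): (B; A:clean, B:dirty)
step 6/7 (Right): (B; A:clean, B:dirty)
step 7/7 (Left): (A; A:clean, B:dirty)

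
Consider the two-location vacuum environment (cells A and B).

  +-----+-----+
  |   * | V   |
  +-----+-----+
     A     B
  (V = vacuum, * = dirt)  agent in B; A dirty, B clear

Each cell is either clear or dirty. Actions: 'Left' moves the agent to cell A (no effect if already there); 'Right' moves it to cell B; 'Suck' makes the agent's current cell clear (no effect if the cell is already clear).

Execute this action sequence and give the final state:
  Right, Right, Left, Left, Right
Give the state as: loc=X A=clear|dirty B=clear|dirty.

loc=B A=dirty B=clear

1) do Right; now loc=B A=dirty B=clear
2) do Right; now loc=B A=dirty B=clear
3) do Left; now loc=A A=dirty B=clear
4) do Left; now loc=A A=dirty B=clear
5) do Right; now loc=B A=dirty B=clear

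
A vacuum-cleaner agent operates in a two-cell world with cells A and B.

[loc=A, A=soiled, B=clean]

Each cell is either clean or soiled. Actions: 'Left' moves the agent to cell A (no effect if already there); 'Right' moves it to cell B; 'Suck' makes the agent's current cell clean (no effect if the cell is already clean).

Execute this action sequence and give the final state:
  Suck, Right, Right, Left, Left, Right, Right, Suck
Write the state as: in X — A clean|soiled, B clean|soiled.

Suck (#1): in A — A clean, B clean
Right (#2): in B — A clean, B clean
Right (#3): in B — A clean, B clean
Left (#4): in A — A clean, B clean
Left (#5): in A — A clean, B clean
Right (#6): in B — A clean, B clean
Right (#7): in B — A clean, B clean
Suck (#8): in B — A clean, B clean

in B — A clean, B clean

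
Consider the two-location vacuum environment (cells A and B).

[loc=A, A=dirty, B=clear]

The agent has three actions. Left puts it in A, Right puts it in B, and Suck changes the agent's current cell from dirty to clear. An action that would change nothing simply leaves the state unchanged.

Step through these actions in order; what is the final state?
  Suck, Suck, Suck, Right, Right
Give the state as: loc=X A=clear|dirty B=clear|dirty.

1. Suck → loc=A A=clear B=clear
2. Suck → loc=A A=clear B=clear
3. Suck → loc=A A=clear B=clear
4. Right → loc=B A=clear B=clear
5. Right → loc=B A=clear B=clear

loc=B A=clear B=clear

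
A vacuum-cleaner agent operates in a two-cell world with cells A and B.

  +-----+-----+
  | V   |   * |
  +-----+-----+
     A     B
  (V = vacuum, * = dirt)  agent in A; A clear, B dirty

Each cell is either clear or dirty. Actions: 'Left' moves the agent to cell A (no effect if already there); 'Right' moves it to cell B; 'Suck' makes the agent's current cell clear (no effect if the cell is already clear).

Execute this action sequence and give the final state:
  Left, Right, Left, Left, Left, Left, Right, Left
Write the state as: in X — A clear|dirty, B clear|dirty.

Left (#1): in A — A clear, B dirty
Right (#2): in B — A clear, B dirty
Left (#3): in A — A clear, B dirty
Left (#4): in A — A clear, B dirty
Left (#5): in A — A clear, B dirty
Left (#6): in A — A clear, B dirty
Right (#7): in B — A clear, B dirty
Left (#8): in A — A clear, B dirty

in A — A clear, B dirty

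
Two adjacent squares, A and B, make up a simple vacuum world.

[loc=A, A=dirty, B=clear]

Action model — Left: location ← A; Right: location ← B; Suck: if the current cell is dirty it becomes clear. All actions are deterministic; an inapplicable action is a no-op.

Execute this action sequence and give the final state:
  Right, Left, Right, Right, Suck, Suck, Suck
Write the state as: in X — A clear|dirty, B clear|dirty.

in B — A dirty, B clear

1. Right → in B — A dirty, B clear
2. Left → in A — A dirty, B clear
3. Right → in B — A dirty, B clear
4. Right → in B — A dirty, B clear
5. Suck → in B — A dirty, B clear
6. Suck → in B — A dirty, B clear
7. Suck → in B — A dirty, B clear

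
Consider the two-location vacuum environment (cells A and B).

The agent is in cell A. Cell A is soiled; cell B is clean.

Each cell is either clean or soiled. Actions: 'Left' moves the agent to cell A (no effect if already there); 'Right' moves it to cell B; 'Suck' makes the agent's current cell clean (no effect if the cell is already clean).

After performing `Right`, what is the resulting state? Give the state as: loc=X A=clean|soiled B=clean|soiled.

loc=B A=soiled B=clean

start: loc=A A=soiled B=clean
Right (#1): loc=B A=soiled B=clean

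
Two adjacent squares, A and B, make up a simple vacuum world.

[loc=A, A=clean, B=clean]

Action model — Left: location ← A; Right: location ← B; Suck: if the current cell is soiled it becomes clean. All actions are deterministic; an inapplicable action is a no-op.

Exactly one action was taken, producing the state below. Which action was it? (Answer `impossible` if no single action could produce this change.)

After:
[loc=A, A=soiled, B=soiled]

try  Left: <A|clean|clean>
try Right: <B|clean|clean>
try  Suck: <A|clean|clean>
no single action produces the after-state

impossible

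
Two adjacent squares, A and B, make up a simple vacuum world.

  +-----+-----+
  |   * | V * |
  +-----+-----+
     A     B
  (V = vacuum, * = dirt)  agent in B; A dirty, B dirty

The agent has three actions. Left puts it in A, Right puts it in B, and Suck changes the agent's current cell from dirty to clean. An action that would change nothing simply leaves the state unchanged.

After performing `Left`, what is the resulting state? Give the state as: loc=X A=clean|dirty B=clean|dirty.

loc=A A=dirty B=dirty

start: loc=B A=dirty B=dirty
[1] after Left: loc=A A=dirty B=dirty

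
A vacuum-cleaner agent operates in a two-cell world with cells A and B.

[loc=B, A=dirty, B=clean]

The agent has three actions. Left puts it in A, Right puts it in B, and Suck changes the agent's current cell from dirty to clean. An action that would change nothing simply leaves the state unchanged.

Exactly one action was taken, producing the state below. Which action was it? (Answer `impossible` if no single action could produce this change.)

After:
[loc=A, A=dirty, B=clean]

try  Left: in A — A dirty, B clean  ← match
try Right: in B — A dirty, B clean
try  Suck: in B — A dirty, B clean

Left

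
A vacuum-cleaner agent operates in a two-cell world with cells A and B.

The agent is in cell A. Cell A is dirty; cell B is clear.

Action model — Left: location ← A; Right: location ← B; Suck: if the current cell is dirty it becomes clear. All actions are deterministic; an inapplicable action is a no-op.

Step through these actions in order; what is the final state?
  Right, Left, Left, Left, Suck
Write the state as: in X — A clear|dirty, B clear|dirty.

1. Right → in B — A dirty, B clear
2. Left → in A — A dirty, B clear
3. Left → in A — A dirty, B clear
4. Left → in A — A dirty, B clear
5. Suck → in A — A clear, B clear

in A — A clear, B clear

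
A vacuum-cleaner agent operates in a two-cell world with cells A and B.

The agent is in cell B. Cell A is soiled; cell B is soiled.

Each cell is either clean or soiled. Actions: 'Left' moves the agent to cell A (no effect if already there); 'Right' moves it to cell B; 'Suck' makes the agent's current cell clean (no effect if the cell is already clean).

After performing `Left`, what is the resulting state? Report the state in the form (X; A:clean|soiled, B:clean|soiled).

(A; A:soiled, B:soiled)

start: (B; A:soiled, B:soiled)
1. Left → (A; A:soiled, B:soiled)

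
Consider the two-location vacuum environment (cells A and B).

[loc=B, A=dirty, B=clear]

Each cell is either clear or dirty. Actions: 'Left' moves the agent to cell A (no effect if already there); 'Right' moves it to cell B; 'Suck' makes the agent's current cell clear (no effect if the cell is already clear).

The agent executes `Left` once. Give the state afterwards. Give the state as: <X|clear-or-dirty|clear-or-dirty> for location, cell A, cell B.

<A|dirty|clear>

start: <B|dirty|clear>
t=1 Left ⇒ <A|dirty|clear>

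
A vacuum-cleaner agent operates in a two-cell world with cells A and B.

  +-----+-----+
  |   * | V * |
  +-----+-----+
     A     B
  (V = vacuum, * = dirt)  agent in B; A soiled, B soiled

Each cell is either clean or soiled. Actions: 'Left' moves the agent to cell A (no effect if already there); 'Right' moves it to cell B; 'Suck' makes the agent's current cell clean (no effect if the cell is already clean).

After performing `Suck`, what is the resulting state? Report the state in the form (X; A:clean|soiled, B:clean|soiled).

start: (B; A:soiled, B:soiled)
1) do Suck; now (B; A:soiled, B:clean)

(B; A:soiled, B:clean)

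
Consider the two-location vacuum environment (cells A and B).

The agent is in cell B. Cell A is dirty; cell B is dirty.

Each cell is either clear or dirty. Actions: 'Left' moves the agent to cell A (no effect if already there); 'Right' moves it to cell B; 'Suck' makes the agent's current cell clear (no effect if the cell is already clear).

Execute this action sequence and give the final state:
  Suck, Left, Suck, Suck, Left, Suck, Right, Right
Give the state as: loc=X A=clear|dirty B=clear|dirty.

loc=B A=clear B=clear

t=1 Suck ⇒ loc=B A=dirty B=clear
t=2 Left ⇒ loc=A A=dirty B=clear
t=3 Suck ⇒ loc=A A=clear B=clear
t=4 Suck ⇒ loc=A A=clear B=clear
t=5 Left ⇒ loc=A A=clear B=clear
t=6 Suck ⇒ loc=A A=clear B=clear
t=7 Right ⇒ loc=B A=clear B=clear
t=8 Right ⇒ loc=B A=clear B=clear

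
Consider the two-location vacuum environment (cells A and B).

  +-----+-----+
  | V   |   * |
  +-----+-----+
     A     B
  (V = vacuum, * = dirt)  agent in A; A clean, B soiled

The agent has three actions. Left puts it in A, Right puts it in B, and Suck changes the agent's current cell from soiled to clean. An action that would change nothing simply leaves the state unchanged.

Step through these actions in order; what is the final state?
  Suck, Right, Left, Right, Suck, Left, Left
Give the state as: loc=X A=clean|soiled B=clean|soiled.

loc=A A=clean B=clean

t=1 Suck ⇒ loc=A A=clean B=soiled
t=2 Right ⇒ loc=B A=clean B=soiled
t=3 Left ⇒ loc=A A=clean B=soiled
t=4 Right ⇒ loc=B A=clean B=soiled
t=5 Suck ⇒ loc=B A=clean B=clean
t=6 Left ⇒ loc=A A=clean B=clean
t=7 Left ⇒ loc=A A=clean B=clean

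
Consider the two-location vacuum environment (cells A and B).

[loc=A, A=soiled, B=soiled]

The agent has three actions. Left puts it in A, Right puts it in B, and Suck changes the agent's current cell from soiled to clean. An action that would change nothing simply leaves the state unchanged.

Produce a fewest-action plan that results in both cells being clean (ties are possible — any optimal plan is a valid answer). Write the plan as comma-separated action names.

1) do Suck; now <A|clean|soiled>
2) do Right; now <B|clean|soiled>
3) do Suck; now <B|clean|clean>
min 3: Suck A + move + Suck B

Suck, Right, Suck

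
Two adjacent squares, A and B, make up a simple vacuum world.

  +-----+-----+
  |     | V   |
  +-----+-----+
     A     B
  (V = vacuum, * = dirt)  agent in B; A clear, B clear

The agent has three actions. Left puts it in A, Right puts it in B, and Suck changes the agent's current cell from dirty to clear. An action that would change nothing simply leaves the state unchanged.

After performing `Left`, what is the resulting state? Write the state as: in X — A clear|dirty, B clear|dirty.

start: in B — A clear, B clear
1) do Left; now in A — A clear, B clear

in A — A clear, B clear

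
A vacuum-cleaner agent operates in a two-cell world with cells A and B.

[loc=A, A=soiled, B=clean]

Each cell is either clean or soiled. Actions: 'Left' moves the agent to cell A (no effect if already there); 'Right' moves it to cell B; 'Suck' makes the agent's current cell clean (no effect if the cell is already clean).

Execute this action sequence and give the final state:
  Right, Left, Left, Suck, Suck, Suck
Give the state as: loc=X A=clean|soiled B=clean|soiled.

1. Right → loc=B A=soiled B=clean
2. Left → loc=A A=soiled B=clean
3. Left → loc=A A=soiled B=clean
4. Suck → loc=A A=clean B=clean
5. Suck → loc=A A=clean B=clean
6. Suck → loc=A A=clean B=clean

loc=A A=clean B=clean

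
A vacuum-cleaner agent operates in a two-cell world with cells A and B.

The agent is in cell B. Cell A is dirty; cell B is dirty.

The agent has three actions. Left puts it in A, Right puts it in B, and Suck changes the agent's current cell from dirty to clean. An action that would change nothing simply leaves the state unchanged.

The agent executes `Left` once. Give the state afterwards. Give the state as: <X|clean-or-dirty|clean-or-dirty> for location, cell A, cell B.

<A|dirty|dirty>

start: <B|dirty|dirty>
Left (#1): <A|dirty|dirty>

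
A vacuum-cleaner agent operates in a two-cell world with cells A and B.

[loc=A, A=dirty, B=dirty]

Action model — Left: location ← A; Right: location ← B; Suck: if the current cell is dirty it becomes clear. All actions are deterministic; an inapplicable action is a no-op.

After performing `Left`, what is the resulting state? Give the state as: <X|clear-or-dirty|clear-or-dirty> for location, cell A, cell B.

start: <A|dirty|dirty>
Left (#1): <A|dirty|dirty>

<A|dirty|dirty>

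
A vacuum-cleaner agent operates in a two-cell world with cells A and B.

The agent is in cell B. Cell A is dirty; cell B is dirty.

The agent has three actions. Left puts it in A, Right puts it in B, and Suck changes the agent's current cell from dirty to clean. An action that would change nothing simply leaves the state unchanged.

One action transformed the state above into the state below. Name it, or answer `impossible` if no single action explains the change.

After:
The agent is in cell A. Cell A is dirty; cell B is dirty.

Left

try  Left: in A — A dirty, B dirty  ← match
try Right: in B — A dirty, B dirty
try  Suck: in B — A dirty, B clean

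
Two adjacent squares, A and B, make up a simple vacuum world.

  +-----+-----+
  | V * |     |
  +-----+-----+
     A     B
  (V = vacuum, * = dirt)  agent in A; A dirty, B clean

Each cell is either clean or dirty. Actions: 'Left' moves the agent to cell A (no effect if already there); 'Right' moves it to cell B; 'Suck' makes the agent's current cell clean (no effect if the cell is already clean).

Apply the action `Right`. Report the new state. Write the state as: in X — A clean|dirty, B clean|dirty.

start: in A — A dirty, B clean
step 1/1 (Right): in B — A dirty, B clean

in B — A dirty, B clean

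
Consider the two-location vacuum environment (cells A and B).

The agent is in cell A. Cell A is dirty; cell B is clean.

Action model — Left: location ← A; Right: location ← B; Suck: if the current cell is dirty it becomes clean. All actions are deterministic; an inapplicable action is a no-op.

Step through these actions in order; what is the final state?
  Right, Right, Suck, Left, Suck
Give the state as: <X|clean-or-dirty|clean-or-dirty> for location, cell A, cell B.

[1] after Right: <B|dirty|clean>
[2] after Right: <B|dirty|clean>
[3] after Suck: <B|dirty|clean>
[4] after Left: <A|dirty|clean>
[5] after Suck: <A|clean|clean>

<A|clean|clean>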